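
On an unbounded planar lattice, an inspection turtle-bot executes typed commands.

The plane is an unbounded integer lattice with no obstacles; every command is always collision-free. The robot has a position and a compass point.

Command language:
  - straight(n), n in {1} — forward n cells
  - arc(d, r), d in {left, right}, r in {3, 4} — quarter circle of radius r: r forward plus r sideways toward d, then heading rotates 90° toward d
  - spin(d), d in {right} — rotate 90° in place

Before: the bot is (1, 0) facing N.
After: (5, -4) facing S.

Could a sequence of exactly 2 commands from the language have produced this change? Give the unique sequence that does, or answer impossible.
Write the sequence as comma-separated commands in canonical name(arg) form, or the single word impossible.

key: running arc(right, 4) before spin(right) would end elsewhere — order is forced
t0: (1, 0) facing N
[1] after spin(right): (1, 0) facing E
[2] after arc(right, 4): (5, -4) facing S
no rival 2-sequence matches.

spin(right), arc(right, 4)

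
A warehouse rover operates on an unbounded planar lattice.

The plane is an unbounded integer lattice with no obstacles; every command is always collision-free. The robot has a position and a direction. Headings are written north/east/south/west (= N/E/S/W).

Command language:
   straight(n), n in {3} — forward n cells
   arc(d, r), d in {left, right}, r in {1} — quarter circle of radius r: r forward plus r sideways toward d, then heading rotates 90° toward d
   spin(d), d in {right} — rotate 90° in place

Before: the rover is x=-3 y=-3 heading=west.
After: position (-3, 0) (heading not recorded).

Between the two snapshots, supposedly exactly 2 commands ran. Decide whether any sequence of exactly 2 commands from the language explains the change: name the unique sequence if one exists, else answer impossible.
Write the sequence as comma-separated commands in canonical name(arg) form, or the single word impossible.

key: running straight(3) before spin(right) would end elsewhere — order is forced
t0: x=-3 y=-3 heading=west
1. spin(right) → x=-3 y=-3 heading=north
2. straight(3) → x=-3 y=0 heading=north
no other 2-command option fits: unique.

spin(right), straight(3)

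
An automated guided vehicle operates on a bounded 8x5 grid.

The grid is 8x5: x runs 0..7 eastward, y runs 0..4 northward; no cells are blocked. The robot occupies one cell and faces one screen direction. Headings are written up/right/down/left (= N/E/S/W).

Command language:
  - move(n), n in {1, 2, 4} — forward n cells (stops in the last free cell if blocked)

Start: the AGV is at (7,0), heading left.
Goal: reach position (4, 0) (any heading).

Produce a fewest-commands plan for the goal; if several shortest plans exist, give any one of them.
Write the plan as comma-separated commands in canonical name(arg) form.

start: at (7,0), heading left
t=1 move(1) ⇒ at (6,0), heading left
t=2 move(2) ⇒ at (4,0), heading left
no 1-step plan works, so 2 is optimal.

move(1), move(2)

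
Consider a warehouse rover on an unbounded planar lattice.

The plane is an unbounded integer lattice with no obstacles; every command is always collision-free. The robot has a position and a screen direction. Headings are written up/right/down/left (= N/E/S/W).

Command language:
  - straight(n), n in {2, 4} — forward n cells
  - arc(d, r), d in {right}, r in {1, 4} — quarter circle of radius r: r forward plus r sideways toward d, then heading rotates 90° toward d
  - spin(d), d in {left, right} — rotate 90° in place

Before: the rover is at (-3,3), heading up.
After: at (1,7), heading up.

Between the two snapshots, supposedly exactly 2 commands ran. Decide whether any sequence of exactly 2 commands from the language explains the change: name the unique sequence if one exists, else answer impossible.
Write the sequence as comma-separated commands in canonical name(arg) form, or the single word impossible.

key: order matters: swapping arc(right, 4) and spin(left) lands elsewhere
initial: at (-3,3), heading up
t=1 arc(right, 4) ⇒ at (1,7), heading right
t=2 spin(left) ⇒ at (1,7), heading up
uniquely the one of 36 2-step routes that fits.

arc(right, 4), spin(left)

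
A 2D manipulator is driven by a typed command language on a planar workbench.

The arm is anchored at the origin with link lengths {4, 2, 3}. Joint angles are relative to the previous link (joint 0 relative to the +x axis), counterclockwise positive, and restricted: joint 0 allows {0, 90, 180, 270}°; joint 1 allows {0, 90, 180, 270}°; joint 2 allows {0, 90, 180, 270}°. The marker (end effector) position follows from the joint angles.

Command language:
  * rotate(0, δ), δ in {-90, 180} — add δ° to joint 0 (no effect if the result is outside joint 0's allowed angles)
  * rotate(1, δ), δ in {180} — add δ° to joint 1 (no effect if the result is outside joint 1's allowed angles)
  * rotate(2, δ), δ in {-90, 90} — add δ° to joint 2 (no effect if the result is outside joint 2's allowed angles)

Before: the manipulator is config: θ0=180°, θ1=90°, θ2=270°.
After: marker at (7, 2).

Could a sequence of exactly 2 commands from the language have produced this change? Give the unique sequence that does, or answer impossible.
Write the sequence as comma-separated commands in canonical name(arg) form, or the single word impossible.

initial: config: θ0=180°, θ1=90°, θ2=270°
[1] after rotate(0, -90): config: θ0=90°, θ1=90°, θ2=270°
[2] after rotate(0, -90): config: θ0=0°, θ1=90°, θ2=270°
uniquely the one of 25 2-step routes that fits.

rotate(0, -90), rotate(0, -90)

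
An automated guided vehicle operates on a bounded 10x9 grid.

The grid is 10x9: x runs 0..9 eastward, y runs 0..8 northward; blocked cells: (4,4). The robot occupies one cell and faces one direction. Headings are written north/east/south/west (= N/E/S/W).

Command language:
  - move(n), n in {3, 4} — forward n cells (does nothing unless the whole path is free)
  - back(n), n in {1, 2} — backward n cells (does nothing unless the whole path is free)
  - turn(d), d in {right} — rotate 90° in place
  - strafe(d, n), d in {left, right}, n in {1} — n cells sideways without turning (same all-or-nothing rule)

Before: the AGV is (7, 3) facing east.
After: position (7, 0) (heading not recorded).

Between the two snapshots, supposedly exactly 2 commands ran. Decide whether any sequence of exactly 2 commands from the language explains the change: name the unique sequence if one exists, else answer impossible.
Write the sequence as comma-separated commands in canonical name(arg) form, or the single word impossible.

key: order matters: swapping turn(right) and move(3) lands elsewhere
initial: (7, 3) facing east
[1] after turn(right): (7, 3) facing south
[2] after move(3): (7, 0) facing south
all 49 alternatives checked — unique.

turn(right), move(3)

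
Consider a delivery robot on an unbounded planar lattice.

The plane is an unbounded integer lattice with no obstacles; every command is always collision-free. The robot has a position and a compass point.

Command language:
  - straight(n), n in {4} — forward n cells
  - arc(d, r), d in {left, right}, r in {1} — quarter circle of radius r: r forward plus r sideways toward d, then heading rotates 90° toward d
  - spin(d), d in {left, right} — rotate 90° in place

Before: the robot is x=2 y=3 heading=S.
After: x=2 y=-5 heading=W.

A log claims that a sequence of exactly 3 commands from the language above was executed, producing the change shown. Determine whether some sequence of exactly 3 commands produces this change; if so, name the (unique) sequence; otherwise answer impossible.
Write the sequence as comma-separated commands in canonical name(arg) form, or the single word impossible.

key: position moved to (2,-5) AND the heading swung to W — translation plus rotation needed
from: x=2 y=3 heading=S
t=1 straight(4) ⇒ x=2 y=-1 heading=S
t=2 straight(4) ⇒ x=2 y=-5 heading=S
t=3 spin(right) ⇒ x=2 y=-5 heading=W
no other 3-command option fits: unique.

straight(4), straight(4), spin(right)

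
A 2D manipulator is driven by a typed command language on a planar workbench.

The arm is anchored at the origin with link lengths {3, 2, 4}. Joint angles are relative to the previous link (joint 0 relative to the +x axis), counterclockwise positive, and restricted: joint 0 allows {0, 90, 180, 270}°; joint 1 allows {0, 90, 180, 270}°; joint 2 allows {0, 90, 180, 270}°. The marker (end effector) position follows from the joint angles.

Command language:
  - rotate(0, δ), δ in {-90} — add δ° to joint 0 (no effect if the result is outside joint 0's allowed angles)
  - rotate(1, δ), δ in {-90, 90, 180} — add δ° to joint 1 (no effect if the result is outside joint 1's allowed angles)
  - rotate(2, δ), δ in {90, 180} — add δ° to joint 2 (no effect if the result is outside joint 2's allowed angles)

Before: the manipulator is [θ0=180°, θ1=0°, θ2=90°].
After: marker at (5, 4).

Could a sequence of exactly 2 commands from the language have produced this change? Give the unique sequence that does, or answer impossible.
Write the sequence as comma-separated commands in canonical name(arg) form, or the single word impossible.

begin: [θ0=180°, θ1=0°, θ2=90°]
[1] after rotate(0, -90): [θ0=90°, θ1=0°, θ2=90°]
[2] after rotate(0, -90): [θ0=0°, θ1=0°, θ2=90°]
all 36 alternatives checked — unique.

rotate(0, -90), rotate(0, -90)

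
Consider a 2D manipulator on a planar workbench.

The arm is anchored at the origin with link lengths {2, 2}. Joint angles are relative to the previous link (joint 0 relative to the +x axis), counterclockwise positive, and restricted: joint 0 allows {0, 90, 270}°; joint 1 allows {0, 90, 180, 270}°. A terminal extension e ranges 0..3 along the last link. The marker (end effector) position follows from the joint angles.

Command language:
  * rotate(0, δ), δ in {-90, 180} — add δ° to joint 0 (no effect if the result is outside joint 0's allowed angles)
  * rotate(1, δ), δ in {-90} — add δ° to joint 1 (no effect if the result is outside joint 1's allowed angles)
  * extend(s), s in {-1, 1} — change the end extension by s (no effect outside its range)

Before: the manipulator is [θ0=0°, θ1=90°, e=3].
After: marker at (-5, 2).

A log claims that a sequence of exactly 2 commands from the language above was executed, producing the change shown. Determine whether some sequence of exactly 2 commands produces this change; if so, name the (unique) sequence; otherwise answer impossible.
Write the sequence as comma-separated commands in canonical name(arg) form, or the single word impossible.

key: order matters: swapping rotate(0, -90) and rotate(0, 180) lands elsewhere
from: [θ0=0°, θ1=90°, e=3]
[1] after rotate(0, -90): [θ0=270°, θ1=90°, e=3]
[2] after rotate(0, 180): [θ0=90°, θ1=90°, e=3]
no rival 2-sequence matches.

rotate(0, -90), rotate(0, 180)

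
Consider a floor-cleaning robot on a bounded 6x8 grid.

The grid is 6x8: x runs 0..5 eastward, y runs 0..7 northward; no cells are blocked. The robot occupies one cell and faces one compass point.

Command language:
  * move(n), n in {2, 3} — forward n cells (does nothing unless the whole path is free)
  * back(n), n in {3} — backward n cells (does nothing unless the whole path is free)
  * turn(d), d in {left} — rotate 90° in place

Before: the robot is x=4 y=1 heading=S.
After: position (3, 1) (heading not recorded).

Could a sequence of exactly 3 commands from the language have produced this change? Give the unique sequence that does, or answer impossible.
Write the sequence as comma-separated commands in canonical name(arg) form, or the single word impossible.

key: running move(2) before turn(left) would end elsewhere — order is forced
t0: x=4 y=1 heading=S
step 1 (turn(left)): x=4 y=1 heading=E
step 2 (back(3)): x=1 y=1 heading=E
step 3 (move(2)): x=3 y=1 heading=E
uniquely the one of 64 3-step routes that fits.

turn(left), back(3), move(2)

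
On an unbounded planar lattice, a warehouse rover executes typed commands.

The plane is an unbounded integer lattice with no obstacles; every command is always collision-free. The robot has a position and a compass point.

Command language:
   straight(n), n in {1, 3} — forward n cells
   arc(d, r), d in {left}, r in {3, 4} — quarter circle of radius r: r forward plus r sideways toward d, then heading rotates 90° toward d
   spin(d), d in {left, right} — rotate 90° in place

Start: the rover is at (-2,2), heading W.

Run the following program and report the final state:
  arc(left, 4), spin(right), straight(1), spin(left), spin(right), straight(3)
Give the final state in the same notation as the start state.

at (-10,-2), heading W

begin: at (-2,2), heading W
[1] after arc(left, 4): at (-6,-2), heading S
[2] after spin(right): at (-6,-2), heading W
[3] after straight(1): at (-7,-2), heading W
[4] after spin(left): at (-7,-2), heading S
[5] after spin(right): at (-7,-2), heading W
[6] after straight(3): at (-10,-2), heading W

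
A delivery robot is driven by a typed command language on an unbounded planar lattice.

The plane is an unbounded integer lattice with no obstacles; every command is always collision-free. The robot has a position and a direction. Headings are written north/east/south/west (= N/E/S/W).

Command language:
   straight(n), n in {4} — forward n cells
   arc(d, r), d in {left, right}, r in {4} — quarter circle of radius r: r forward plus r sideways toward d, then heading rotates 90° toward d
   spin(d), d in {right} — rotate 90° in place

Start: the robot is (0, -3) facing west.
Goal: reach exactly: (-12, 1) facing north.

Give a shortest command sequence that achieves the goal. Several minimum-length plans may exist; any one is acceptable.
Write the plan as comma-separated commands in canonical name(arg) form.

t0: (0, -3) facing west
1. straight(4) → (-4, -3) facing west
2. straight(4) → (-8, -3) facing west
3. arc(right, 4) → (-12, 1) facing north
minimal: 3 command(s), checked below 3.

straight(4), straight(4), arc(right, 4)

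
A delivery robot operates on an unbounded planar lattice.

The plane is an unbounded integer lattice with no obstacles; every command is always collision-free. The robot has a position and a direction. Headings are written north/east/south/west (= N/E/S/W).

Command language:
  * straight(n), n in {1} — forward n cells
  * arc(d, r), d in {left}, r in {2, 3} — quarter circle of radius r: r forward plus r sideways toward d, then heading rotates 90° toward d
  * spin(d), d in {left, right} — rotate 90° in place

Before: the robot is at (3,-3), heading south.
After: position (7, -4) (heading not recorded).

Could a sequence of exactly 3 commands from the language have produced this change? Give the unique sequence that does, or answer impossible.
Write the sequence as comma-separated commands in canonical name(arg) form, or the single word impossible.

key: running arc(left, 2) before straight(1) would end elsewhere — order is forced
begin: at (3,-3), heading south
t=1 straight(1) ⇒ at (3,-4), heading south
t=2 arc(left, 2) ⇒ at (5,-6), heading east
t=3 arc(left, 2) ⇒ at (7,-4), heading north
all 125 alternatives checked — unique.

straight(1), arc(left, 2), arc(left, 2)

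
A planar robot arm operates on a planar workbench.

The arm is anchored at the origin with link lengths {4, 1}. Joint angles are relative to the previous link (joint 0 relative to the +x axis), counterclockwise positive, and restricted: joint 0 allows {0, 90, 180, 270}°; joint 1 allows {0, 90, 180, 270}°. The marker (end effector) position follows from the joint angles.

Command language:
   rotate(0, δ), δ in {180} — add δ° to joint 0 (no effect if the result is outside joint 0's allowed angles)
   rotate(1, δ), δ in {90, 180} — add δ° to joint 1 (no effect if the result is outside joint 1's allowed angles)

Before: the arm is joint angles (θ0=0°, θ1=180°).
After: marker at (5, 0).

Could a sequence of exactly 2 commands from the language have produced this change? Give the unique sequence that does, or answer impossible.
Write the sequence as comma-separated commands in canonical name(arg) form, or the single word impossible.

rotate(1, 90), rotate(1, 90)

t0: joint angles (θ0=0°, θ1=180°)
t=1 rotate(1, 90) ⇒ joint angles (θ0=0°, θ1=270°)
t=2 rotate(1, 90) ⇒ joint angles (θ0=0°, θ1=0°)
no other 2-command option fits: unique.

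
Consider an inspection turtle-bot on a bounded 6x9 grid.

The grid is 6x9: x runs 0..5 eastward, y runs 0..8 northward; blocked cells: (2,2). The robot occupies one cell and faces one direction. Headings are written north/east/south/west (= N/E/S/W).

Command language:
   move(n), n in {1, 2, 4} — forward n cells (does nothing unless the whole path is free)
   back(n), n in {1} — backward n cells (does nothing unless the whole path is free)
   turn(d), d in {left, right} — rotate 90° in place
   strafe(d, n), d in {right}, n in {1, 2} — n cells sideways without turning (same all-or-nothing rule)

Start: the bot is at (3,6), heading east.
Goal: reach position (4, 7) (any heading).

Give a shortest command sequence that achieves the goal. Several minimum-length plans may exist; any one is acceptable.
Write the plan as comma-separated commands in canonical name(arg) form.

move(1), turn(right), back(1)

t0: at (3,6), heading east
1. move(1) → at (4,6), heading east
2. turn(right) → at (4,6), heading south
3. back(1) → at (4,7), heading south
shorter routes all fall short; 3 is best.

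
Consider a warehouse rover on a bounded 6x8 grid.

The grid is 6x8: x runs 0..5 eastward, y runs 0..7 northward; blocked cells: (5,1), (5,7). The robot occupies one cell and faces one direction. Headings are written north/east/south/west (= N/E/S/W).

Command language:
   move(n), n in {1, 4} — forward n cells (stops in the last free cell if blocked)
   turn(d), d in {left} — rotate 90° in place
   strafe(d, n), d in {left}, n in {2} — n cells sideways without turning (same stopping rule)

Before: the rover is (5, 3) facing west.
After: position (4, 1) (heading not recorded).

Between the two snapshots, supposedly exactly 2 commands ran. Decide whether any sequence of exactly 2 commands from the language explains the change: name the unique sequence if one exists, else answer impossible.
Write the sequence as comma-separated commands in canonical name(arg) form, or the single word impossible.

move(1), strafe(left, 2)

key: order matters: swapping move(1) and strafe(left, 2) lands elsewhere
t0: (5, 3) facing west
1. move(1) → (4, 3) facing west
2. strafe(left, 2) → (4, 1) facing west
uniquely the one of 16 2-step routes that fits.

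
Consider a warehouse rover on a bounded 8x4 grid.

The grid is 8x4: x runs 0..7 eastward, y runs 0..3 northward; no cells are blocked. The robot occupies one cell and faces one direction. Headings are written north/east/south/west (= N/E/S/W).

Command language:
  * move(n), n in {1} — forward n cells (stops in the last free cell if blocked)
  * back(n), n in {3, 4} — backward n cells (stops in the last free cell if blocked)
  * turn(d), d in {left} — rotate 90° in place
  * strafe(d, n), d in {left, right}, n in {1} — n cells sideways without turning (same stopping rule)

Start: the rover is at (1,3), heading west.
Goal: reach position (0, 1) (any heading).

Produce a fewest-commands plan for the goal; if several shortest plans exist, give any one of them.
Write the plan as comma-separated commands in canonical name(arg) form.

strafe(left, 1), strafe(left, 1), move(1)

t0: at (1,3), heading west
1. strafe(left, 1) → at (1,2), heading west
2. strafe(left, 1) → at (1,1), heading west
3. move(1) → at (0,1), heading west
no 2-step plan works, so 3 is optimal.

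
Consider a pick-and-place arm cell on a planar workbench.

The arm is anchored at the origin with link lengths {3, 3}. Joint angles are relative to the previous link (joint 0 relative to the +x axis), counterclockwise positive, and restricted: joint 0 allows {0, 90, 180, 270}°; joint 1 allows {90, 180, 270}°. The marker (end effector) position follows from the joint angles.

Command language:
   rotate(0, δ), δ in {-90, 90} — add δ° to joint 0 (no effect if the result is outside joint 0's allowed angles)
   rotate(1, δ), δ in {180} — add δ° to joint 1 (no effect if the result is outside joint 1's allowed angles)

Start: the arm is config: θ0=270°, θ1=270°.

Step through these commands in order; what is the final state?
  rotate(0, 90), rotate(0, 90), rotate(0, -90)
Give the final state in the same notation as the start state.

initial: config: θ0=270°, θ1=270°
[1] after rotate(0, 90): config: θ0=0°, θ1=270°
[2] after rotate(0, 90): config: θ0=90°, θ1=270°
[3] after rotate(0, -90): config: θ0=0°, θ1=270°

config: θ0=0°, θ1=270°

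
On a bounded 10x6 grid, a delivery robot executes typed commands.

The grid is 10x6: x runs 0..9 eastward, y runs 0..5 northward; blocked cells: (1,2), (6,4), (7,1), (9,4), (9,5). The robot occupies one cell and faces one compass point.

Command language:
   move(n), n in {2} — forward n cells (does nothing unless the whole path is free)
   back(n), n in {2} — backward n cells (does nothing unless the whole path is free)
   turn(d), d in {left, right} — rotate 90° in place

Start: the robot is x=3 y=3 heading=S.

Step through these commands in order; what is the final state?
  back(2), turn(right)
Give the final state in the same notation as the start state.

x=3 y=5 heading=W

initial: x=3 y=3 heading=S
step 1 (back(2)): x=3 y=5 heading=S
step 2 (turn(right)): x=3 y=5 heading=W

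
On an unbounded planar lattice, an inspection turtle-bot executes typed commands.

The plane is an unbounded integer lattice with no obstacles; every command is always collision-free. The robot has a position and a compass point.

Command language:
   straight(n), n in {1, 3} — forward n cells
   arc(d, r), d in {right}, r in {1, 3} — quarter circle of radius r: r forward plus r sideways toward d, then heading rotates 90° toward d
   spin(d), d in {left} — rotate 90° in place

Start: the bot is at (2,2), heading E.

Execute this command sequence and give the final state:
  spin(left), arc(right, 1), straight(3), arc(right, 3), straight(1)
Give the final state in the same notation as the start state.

initial: at (2,2), heading E
step 1 (spin(left)): at (2,2), heading N
step 2 (arc(right, 1)): at (3,3), heading E
step 3 (straight(3)): at (6,3), heading E
step 4 (arc(right, 3)): at (9,0), heading S
step 5 (straight(1)): at (9,-1), heading S

at (9,-1), heading S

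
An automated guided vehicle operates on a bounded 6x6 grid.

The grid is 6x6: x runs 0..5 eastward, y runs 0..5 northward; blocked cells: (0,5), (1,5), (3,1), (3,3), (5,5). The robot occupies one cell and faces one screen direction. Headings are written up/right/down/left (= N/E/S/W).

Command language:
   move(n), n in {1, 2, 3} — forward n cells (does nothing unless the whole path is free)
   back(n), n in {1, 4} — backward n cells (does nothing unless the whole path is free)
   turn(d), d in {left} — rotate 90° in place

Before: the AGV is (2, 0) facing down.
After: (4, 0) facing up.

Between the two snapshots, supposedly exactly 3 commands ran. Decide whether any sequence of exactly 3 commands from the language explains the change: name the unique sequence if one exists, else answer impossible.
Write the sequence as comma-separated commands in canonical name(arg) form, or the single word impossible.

key: position moved to (4,0) AND the heading swung to N — translation plus rotation needed
start: (2, 0) facing down
step 1 (turn(left)): (2, 0) facing right
step 2 (move(2)): (4, 0) facing right
step 3 (turn(left)): (4, 0) facing up
uniquely the one of 216 3-step routes that fits.

turn(left), move(2), turn(left)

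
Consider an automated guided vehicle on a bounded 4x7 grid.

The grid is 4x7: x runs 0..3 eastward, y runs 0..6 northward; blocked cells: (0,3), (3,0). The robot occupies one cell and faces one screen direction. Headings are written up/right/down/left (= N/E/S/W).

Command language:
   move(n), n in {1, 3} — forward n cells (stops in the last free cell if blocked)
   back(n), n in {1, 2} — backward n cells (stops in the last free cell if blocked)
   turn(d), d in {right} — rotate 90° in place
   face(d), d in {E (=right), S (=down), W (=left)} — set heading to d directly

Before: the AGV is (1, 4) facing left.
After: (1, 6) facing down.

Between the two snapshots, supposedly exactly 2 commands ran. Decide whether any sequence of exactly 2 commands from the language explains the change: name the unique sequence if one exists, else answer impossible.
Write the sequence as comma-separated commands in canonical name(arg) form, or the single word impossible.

key: position moved to (1,6) AND the heading swung to S — translation plus rotation needed
begin: (1, 4) facing left
t=1 face(S) ⇒ (1, 4) facing down
t=2 back(2) ⇒ (1, 6) facing down
no rival 2-sequence matches.

face(S), back(2)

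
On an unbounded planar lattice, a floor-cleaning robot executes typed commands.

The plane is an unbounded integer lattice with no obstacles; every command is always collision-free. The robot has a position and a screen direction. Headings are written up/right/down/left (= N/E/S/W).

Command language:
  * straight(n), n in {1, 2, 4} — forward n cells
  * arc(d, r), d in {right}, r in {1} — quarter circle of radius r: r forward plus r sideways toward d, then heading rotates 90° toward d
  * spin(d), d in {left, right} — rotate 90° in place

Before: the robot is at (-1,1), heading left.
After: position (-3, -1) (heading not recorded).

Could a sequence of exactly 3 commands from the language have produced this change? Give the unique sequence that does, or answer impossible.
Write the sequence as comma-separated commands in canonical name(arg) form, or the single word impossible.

begin: at (-1,1), heading left
1. straight(2) → at (-3,1), heading left
2. spin(left) → at (-3,1), heading down
3. straight(2) → at (-3,-1), heading down
uniquely the one of 216 3-step routes that fits.

straight(2), spin(left), straight(2)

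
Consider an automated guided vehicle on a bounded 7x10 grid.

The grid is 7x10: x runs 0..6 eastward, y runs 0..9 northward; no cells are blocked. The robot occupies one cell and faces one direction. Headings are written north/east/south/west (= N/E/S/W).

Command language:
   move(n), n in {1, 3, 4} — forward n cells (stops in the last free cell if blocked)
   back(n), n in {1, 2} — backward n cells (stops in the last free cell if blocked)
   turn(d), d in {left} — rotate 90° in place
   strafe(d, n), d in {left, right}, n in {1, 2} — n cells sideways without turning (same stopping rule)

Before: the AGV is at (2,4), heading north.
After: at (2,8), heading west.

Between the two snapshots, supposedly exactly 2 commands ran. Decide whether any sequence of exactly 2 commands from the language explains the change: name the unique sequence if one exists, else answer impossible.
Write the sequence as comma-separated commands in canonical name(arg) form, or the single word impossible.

move(4), turn(left)

key: cell and facing (now W) both changed — the 2 commands mix motion and turning
from: at (2,4), heading north
[1] after move(4): at (2,8), heading north
[2] after turn(left): at (2,8), heading west
all 100 alternatives checked — unique.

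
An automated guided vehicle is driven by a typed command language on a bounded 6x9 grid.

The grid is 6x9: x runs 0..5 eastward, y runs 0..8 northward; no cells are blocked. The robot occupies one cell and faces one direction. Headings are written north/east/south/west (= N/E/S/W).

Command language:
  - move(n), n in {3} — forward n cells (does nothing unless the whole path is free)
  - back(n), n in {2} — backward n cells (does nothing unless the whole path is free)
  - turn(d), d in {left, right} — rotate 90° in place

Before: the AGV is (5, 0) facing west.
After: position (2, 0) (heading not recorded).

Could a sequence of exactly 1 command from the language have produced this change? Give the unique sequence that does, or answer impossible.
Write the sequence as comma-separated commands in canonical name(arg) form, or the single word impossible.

move(3)

from: (5, 0) facing west
t=1 move(3) ⇒ (2, 0) facing west
no rival 1-sequence matches.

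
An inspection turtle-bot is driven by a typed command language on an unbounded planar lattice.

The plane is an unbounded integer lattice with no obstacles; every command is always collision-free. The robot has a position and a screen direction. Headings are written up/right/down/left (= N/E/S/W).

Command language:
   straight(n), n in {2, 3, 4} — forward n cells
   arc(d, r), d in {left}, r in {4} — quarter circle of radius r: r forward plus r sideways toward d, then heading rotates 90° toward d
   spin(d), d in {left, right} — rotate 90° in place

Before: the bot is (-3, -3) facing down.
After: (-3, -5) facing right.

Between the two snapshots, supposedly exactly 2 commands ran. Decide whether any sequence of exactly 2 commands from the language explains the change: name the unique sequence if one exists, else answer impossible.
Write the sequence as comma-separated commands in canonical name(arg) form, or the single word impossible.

key: cell and facing (now E) both changed — the 2 commands mix motion and turning
begin: (-3, -3) facing down
[1] after straight(2): (-3, -5) facing down
[2] after spin(left): (-3, -5) facing right
no rival 2-sequence matches.

straight(2), spin(left)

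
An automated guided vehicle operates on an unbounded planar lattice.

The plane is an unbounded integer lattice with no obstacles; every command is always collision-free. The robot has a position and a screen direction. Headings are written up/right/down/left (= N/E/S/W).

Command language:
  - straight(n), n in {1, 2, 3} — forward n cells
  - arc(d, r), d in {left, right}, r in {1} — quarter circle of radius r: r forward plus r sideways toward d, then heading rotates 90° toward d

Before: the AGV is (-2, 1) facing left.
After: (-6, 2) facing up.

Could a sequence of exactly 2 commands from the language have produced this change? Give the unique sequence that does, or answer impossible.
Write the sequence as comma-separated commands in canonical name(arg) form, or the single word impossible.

key: running arc(right, 1) before straight(3) would end elsewhere — order is forced
from: (-2, 1) facing left
t=1 straight(3) ⇒ (-5, 1) facing left
t=2 arc(right, 1) ⇒ (-6, 2) facing up
no other 2-command option fits: unique.

straight(3), arc(right, 1)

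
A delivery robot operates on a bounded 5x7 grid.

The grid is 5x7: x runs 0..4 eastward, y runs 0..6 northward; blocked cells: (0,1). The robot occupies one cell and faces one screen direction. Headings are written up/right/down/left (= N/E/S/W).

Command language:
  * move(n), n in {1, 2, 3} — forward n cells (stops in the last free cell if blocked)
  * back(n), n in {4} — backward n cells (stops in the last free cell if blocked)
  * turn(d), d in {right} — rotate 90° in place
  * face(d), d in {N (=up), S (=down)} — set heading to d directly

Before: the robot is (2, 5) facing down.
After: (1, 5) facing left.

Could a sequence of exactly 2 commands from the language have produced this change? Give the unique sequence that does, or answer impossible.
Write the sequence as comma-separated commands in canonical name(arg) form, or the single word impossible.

key: running move(1) before turn(right) would end elsewhere — order is forced
from: (2, 5) facing down
1. turn(right) → (2, 5) facing left
2. move(1) → (1, 5) facing left
no other 2-command option fits: unique.

turn(right), move(1)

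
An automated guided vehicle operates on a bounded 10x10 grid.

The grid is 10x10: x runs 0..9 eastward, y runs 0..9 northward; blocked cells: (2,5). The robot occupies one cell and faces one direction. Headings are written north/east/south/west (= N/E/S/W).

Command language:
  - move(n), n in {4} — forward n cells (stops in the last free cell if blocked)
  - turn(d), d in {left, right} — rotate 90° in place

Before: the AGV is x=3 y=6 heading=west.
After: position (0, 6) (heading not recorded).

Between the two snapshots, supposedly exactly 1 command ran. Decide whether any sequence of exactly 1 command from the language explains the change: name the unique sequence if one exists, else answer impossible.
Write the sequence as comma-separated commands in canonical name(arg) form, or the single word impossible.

move(4)

key: move(4) runs into the grid edge before its full distance
t0: x=3 y=6 heading=west
step 1 (move(4)): x=0 y=6 heading=west
no rival 1-sequence matches.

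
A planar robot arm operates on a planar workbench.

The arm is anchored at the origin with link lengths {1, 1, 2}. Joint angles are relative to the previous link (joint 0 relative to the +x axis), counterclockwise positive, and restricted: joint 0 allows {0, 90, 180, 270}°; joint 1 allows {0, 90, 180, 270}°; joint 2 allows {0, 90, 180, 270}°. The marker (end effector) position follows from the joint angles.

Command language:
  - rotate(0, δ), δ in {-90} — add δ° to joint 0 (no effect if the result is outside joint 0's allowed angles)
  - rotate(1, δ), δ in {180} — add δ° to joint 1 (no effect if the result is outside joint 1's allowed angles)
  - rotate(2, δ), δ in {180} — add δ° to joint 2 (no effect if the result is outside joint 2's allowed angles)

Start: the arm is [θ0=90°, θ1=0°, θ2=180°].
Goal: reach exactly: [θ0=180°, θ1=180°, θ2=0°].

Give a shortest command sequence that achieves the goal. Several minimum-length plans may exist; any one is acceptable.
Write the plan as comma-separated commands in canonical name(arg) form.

rotate(1, 180), rotate(2, 180), rotate(0, -90), rotate(0, -90), rotate(0, -90)

t0: [θ0=90°, θ1=0°, θ2=180°]
step 1 (rotate(1, 180)): [θ0=90°, θ1=180°, θ2=180°]
step 2 (rotate(2, 180)): [θ0=90°, θ1=180°, θ2=0°]
step 3 (rotate(0, -90)): [θ0=0°, θ1=180°, θ2=0°]
step 4 (rotate(0, -90)): [θ0=270°, θ1=180°, θ2=0°]
step 5 (rotate(0, -90)): [θ0=180°, θ1=180°, θ2=0°]
minimal: 5 command(s), checked below 5.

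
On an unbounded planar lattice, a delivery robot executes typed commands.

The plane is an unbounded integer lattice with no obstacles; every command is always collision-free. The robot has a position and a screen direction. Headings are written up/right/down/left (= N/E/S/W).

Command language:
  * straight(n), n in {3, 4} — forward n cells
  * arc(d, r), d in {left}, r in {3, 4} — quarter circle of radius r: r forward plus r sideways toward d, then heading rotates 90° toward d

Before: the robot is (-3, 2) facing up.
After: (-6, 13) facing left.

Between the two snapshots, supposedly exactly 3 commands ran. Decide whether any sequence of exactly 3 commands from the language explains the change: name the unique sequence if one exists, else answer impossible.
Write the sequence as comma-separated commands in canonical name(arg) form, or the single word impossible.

straight(4), straight(4), arc(left, 3)

key: running arc(left, 3) before straight(4) would end elsewhere — order is forced
start: (-3, 2) facing up
[1] after straight(4): (-3, 6) facing up
[2] after straight(4): (-3, 10) facing up
[3] after arc(left, 3): (-6, 13) facing left
no other 3-command option fits: unique.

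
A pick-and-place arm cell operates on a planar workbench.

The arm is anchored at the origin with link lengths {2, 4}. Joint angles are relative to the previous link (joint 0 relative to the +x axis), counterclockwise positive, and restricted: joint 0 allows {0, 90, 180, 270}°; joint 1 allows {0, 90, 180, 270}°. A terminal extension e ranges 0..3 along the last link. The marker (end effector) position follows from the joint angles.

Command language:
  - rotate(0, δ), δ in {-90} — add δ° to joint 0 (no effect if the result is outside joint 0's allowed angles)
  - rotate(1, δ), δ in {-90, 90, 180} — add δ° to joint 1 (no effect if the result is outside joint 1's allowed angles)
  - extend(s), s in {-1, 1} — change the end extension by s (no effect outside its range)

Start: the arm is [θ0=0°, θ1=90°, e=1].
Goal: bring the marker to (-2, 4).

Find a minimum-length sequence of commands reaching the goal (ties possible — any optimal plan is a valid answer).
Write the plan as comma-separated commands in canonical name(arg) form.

extend(-1), rotate(1, 180), rotate(0, -90), rotate(0, -90)

initial: [θ0=0°, θ1=90°, e=1]
[1] after extend(-1): [θ0=0°, θ1=90°, e=0]
[2] after rotate(1, 180): [θ0=0°, θ1=270°, e=0]
[3] after rotate(0, -90): [θ0=270°, θ1=270°, e=0]
[4] after rotate(0, -90): [θ0=180°, θ1=270°, e=0]
shorter routes all fall short; 4 is best.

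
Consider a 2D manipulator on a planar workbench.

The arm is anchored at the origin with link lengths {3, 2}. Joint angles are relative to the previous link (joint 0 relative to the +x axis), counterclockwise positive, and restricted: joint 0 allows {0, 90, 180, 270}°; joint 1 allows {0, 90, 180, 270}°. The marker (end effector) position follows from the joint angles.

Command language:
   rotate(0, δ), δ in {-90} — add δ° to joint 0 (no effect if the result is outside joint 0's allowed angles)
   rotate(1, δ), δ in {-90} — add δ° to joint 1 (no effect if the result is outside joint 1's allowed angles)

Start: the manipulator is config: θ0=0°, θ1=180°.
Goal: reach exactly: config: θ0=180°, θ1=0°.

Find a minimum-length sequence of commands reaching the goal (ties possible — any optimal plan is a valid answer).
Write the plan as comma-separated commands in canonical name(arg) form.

t0: config: θ0=0°, θ1=180°
[1] after rotate(0, -90): config: θ0=270°, θ1=180°
[2] after rotate(0, -90): config: θ0=180°, θ1=180°
[3] after rotate(1, -90): config: θ0=180°, θ1=90°
[4] after rotate(1, -90): config: θ0=180°, θ1=0°
no 3-step plan works, so 4 is optimal.

rotate(0, -90), rotate(0, -90), rotate(1, -90), rotate(1, -90)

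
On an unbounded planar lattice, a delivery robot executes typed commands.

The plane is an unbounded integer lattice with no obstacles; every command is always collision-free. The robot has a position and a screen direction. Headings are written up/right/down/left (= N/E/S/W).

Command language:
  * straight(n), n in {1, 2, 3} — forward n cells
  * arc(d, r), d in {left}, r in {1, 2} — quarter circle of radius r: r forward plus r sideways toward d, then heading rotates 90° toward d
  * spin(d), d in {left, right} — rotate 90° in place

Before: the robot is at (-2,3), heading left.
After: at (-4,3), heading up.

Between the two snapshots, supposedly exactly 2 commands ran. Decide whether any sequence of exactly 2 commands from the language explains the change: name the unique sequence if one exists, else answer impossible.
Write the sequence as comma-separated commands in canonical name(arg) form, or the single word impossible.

key: position moved to (-4,3) AND the heading swung to N — translation plus rotation needed
t0: at (-2,3), heading left
step 1 (straight(2)): at (-4,3), heading left
step 2 (spin(right)): at (-4,3), heading up
no other 2-command option fits: unique.

straight(2), spin(right)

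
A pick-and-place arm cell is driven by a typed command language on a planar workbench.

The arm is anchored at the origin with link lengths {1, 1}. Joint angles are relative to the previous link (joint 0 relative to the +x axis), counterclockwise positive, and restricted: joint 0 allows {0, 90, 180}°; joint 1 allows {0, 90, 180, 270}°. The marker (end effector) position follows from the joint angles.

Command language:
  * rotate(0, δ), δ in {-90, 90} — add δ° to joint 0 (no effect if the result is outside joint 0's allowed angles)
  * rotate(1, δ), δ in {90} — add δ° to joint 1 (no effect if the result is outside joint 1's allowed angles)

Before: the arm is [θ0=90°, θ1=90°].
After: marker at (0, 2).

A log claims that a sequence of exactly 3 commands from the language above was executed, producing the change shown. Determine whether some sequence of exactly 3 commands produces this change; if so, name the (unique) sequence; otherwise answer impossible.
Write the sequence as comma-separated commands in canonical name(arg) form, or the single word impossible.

initial: [θ0=90°, θ1=90°]
step 1 (rotate(1, 90)): [θ0=90°, θ1=180°]
step 2 (rotate(1, 90)): [θ0=90°, θ1=270°]
step 3 (rotate(1, 90)): [θ0=90°, θ1=0°]
no rival 3-sequence matches.

rotate(1, 90), rotate(1, 90), rotate(1, 90)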